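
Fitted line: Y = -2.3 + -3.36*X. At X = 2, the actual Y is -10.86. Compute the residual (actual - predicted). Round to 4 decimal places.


Predicted = -2.3 + -3.36 * 2 = -9.0200.
Residual = -10.86 - -9.0200 = -1.8400.

-1.8400


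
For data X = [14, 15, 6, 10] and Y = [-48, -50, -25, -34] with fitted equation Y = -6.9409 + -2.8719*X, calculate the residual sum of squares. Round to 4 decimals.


Compute predicted values, then residuals = yi - yhat_i.
Residuals: [-0.8525, 0.0194, -0.8277, 1.6599].
SSres = sum(residual^2) = 4.1675.

4.1675


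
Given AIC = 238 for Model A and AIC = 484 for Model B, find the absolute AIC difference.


Absolute difference = |238 - 484| = 246.
The model with lower AIC (A) is preferred.

246


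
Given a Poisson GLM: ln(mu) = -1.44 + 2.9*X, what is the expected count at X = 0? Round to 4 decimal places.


Compute eta = -1.44 + 2.9 * 0 = -1.4400.
Apply inverse link: mu = e^-1.4400 = 0.2369.

0.2369


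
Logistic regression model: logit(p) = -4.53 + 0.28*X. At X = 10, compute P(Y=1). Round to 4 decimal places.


Linear predictor: z = -4.53 + 0.28 * 10 = -1.7300.
P = 1/(1 + exp(1.7300)) = 1/(1 + 5.6407) = 0.1506.

0.1506


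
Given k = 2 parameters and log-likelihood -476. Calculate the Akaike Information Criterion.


AIC = 2*2 - 2*(-476).
= 4 + 952 = 956.

956


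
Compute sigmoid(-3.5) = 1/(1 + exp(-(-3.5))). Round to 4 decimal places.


exp(3.5000) = 33.1155.
1 + exp(-z) = 34.1155.
sigmoid = 1/34.1155 = 0.0293.

0.0293


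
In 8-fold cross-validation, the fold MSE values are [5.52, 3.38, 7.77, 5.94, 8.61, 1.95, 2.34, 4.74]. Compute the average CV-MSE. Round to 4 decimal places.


Add all fold MSEs: 40.2500.
Divide by k = 8: 40.2500/8 = 5.0313.

5.0313


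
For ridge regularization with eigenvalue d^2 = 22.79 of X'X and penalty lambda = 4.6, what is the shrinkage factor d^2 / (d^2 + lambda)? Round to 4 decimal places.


d^2 + lambda = 22.79 + 4.6 = 27.3900.
Shrinkage factor = 22.79/27.3900 = 0.8321.

0.8321


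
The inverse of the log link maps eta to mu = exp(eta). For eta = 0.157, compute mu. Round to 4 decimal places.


Apply the inverse link:
mu = e^0.157 = 1.1700.

1.1700


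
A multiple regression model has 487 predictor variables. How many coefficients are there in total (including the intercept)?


Each predictor gets one coefficient, plus one intercept.
Total parameters = 487 + 1 = 488.

488


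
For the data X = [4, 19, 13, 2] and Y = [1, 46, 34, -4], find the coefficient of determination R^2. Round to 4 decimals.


The fitted line is Y = -9.9286 + 3.0714*X.
SSres = 23.7857, SStot = 1806.7500.
R^2 = 1 - SSres/SStot = 0.9868.

0.9868


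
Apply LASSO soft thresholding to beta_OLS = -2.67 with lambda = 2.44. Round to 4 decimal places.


|beta_OLS| = 2.67.
lambda = 2.44.
Since |beta| > lambda, coefficient = sign(beta)*(|beta| - lambda) = -0.2300.
Result = -0.2300.

-0.2300


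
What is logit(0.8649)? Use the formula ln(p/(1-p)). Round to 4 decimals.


Compute the odds: 0.8649/0.1351 = 6.4019.
Take the natural log: ln(6.4019) = 1.8566.

1.8566


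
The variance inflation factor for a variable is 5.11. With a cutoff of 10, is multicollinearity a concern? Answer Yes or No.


The threshold is 10.
VIF = 5.11 is < 10.
Multicollinearity indication: No.

No


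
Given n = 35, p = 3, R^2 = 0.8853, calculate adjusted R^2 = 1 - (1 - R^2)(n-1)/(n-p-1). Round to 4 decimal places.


Using the formula:
(1 - 0.8853) = 0.1147.
Multiply by 34/31: 0.1147 * 34 = 3.8998, then 3.8998 / 31 = 0.1258.
Adj R^2 = 1 - 0.1258 = 0.8742.

0.8742


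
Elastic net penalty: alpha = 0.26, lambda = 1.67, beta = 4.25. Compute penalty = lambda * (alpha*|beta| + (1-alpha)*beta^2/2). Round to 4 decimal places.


L1 component = 0.26 * |4.25| = 1.1050.
L2 component = 0.74 * 4.25^2 / 2 = 6.6831.
Penalty = 1.67 * (1.1050 + 6.6831) = 1.67 * 7.7881 = 13.0062.

13.0062


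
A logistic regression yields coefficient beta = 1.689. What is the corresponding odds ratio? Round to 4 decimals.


The odds ratio is computed as:
OR = e^(1.689) = 5.4141.

5.4141


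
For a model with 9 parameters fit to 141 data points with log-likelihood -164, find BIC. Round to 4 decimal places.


Compute k*ln(n) = 9*ln(141) = 9*4.948760 = 44.538840.
Then -2*loglik = 328.
BIC = 44.538840 + 328 = 372.538840, which rounds to 372.5388.

372.5388


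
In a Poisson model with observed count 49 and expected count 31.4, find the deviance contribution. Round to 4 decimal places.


First: ln(49/31.4) = 0.445012.
Then: 49 * 0.445012 = 21.805588.
y - mu = 49 - 31.4 = 17.6.
D = 2(21.805588 - 17.6) = 8.411176, which rounds to 8.4112.

8.4112


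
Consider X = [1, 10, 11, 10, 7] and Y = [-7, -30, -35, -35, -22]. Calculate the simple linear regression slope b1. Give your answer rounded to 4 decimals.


First compute the means: xbar = 7.8000, ybar = -25.8000.
Then S_xx = sum((xi - xbar)^2) = 66.8000.
S_xy = sum((xi - xbar)(yi - ybar)) = -189.8000.
b1 = S_xy / S_xx = -189.8000 / 66.8000 = -2.8413.

-2.8413


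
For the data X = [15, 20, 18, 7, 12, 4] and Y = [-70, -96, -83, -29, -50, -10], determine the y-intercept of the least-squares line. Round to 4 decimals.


Compute b1 = -5.2509 from the OLS formula.
With xbar = 12.6667 and ybar = -56.3333, the intercept is:
b0 = -56.3333 - -5.2509 * 12.6667 = 10.1775.

10.1775


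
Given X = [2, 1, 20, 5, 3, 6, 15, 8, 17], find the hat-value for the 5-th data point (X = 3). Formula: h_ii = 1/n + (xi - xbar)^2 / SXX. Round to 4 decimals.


n = 9, xbar = 8.5556.
SXX = sum((xi - xbar)^2) = 394.2222.
h = 1/9 + (3 - 8.5556)^2 / 394.2222 = 0.1894.

0.1894


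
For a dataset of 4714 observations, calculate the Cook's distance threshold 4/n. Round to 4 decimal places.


The threshold is 4/n.
4/4714 = 0.0008.

0.0008


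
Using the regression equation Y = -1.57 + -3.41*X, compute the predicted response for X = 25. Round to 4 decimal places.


Substitute X = 25 into the equation:
Y = -1.57 + -3.41 * 25 = -1.57 + -85.2500 = -86.8200.

-86.8200


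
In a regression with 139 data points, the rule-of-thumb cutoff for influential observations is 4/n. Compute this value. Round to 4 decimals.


The threshold is 4/n.
4/139 = 0.0288.

0.0288


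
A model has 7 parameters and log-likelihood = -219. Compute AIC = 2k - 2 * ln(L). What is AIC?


AIC = 2*7 - 2*(-219).
= 14 + 438 = 452.

452


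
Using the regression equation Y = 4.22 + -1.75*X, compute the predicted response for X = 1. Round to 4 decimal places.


Substitute X = 1 into the equation:
Y = 4.22 + -1.75 * 1 = 4.22 + -1.7500 = 2.4700.

2.4700


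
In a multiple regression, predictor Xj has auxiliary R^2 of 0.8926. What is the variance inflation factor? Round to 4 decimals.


Denominator: 1 - 0.8926 = 0.1074.
VIF = 1 / 0.1074 = 9.3110.

9.3110


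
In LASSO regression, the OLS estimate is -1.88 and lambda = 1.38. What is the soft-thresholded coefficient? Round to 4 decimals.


Check: |-1.88| = 1.88 vs lambda = 1.38.
Since |beta| > lambda, coefficient = sign(beta)*(|beta| - lambda) = -0.5000.
Soft-thresholded coefficient = -0.5000.

-0.5000


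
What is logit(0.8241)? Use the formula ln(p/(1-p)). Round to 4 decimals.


Compute the odds: 0.8241/0.1759 = 4.6850.
Take the natural log: ln(4.6850) = 1.5444.

1.5444


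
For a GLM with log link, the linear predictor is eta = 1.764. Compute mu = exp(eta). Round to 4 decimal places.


Apply the inverse link:
mu = e^1.764 = 5.8357.

5.8357


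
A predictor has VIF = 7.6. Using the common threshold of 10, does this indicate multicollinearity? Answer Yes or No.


Compare VIF = 7.6 to the threshold of 10.
7.6 < 10, so the answer is No.

No


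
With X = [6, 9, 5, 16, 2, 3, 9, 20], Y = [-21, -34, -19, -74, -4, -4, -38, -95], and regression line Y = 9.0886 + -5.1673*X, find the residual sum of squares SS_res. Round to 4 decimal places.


Predicted values from Y = 9.0886 + -5.1673*X.
Residuals: [0.9152, 3.4171, -2.2521, -0.4118, -2.7540, 2.4133, -0.5829, -0.7426].
SSres = 32.0555.

32.0555


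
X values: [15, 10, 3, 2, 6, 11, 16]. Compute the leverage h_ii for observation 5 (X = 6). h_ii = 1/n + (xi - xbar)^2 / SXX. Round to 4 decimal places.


n = 7, xbar = 9.0000.
SXX = sum((xi - xbar)^2) = 184.0000.
h = 1/7 + (6 - 9.0000)^2 / 184.0000 = 0.1918.

0.1918


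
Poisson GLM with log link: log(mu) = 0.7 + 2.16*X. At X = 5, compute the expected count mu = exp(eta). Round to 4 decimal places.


Linear predictor: eta = 0.7 + (2.16)(5) = 11.5000.
Expected count: mu = exp(11.5000) = 98715.7710.

98715.7710


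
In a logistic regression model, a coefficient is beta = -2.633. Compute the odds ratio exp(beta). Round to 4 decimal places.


exp(-2.633) = 0.0719.
So the odds ratio is 0.0719.

0.0719


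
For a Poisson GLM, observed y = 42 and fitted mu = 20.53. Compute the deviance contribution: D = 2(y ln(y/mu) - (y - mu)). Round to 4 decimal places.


First: ln(42/20.53) = 0.715782.
Then: 42 * 0.715782 = 30.062844.
y - mu = 42 - 20.53 = 21.47.
D = 2(30.062844 - 21.47) = 17.185688, which rounds to 17.1857.

17.1857


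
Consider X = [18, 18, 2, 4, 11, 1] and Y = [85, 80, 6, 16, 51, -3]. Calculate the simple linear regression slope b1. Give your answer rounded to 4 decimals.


First compute the means: xbar = 9.0000, ybar = 39.1667.
Then S_xx = sum((xi - xbar)^2) = 304.0000.
S_xy = sum((xi - xbar)(yi - ybar)) = 1489.0000.
b1 = S_xy / S_xx = 1489.0000 / 304.0000 = 4.8980.

4.8980


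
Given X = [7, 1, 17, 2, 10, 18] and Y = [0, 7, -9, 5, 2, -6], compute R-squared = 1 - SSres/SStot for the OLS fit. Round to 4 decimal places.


After computing the OLS fit (b0=7.3259, b1=-0.8174):
SSres = 19.2340, SStot = 194.8333.
R^2 = 1 - 19.2340/194.8333 = 0.9013.

0.9013


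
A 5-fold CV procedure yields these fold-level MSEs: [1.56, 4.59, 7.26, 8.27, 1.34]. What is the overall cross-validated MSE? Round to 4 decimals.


Total MSE across folds = 23.0200.
CV-MSE = 23.0200/5 = 4.6040.

4.6040


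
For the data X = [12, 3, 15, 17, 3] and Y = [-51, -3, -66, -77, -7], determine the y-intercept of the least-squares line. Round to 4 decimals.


First find the slope: b1 = -5.1193.
Means: xbar = 10.0000, ybar = -40.8000.
b0 = ybar - b1 * xbar = -40.8000 - -5.1193 * 10.0000 = 10.3932.

10.3932


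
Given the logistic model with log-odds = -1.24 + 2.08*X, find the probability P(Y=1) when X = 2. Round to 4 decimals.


Compute z = -1.24 + (2.08)(2) = 2.9200.
exp(-z) = 0.0539.
P = 1/(1 + 0.0539) = 0.9488.

0.9488


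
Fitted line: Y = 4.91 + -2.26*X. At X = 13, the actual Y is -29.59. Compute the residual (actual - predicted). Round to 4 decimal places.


Fitted value at X = 13 is yhat = 4.91 + -2.26*13 = -24.4700.
Residual = -29.59 - -24.4700 = -5.1200.

-5.1200


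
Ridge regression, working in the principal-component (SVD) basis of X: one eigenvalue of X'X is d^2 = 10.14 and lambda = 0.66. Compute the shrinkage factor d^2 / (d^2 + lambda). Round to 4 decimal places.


d^2 + lambda = 10.14 + 0.66 = 10.8000.
Shrinkage factor = 10.14/10.8000 = 0.9389.

0.9389


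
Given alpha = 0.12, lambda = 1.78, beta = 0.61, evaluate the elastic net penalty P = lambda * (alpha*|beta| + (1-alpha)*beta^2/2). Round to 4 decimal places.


L1 component = 0.12 * |0.61| = 0.0732.
L2 component = 0.88 * 0.61^2 / 2 = 0.1637.
Penalty = 1.78 * (0.0732 + 0.1637) = 1.78 * 0.2369 = 0.4217.

0.4217


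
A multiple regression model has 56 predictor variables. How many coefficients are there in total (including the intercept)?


Total coefficients = number of predictors + 1 (for the intercept).
= 56 + 1 = 57.

57


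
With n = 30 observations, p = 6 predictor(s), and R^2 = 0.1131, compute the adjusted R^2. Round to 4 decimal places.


Using the formula:
(1 - 0.1131) = 0.8869.
Multiply by 29/23: 0.8869 * 29 = 25.7201, then 25.7201 / 23 = 1.1183.
Adj R^2 = 1 - 1.1183 = -0.1183.

-0.1183


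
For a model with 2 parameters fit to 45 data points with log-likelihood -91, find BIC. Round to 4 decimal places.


Compute k*ln(n) = 2*ln(45) = 2*3.806662 = 7.613324.
Then -2*loglik = 182.
BIC = 7.613324 + 182 = 189.613324, which rounds to 189.6133.

189.6133


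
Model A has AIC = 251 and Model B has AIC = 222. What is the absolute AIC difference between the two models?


|AIC_A - AIC_B| = |251 - 222| = 29.
Model B is preferred (lower AIC).

29


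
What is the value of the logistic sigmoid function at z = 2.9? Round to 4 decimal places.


First, exp(-2.9000) = 0.0550.
Then sigma(z) = 1/(1 + 0.0550) = 0.9478.

0.9478


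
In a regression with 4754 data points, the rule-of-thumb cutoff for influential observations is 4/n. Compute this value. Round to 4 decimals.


Using the rule of thumb:
Threshold = 4 / 4754 = 0.0008.

0.0008


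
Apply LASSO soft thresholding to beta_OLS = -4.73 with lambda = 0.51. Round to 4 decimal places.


Check: |-4.73| = 4.73 vs lambda = 0.51.
Since |beta| > lambda, coefficient = sign(beta)*(|beta| - lambda) = -4.2200.
Soft-thresholded coefficient = -4.2200.

-4.2200


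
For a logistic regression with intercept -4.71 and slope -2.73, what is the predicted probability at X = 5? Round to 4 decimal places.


Compute z = -4.71 + (-2.73)(5) = -18.3600.
exp(-z) = 94112365.1237.
P = 1/(1 + 94112365.1237) = 0.0000.

0.0000


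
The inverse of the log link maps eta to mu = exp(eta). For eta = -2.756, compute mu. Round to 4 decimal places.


The inverse log link gives:
mu = exp(-2.756) = 0.0635.

0.0635


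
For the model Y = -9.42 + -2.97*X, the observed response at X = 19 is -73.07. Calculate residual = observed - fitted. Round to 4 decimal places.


Fitted value at X = 19 is yhat = -9.42 + -2.97*19 = -65.8500.
Residual = -73.07 - -65.8500 = -7.2200.

-7.2200


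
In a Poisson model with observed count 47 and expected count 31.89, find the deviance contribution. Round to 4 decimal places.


Compute y*ln(y/mu) = 47*ln(47/31.89) = 47*0.387855 = 18.229185.
y - mu = 15.11.
D = 2*(18.229185 - (15.11)) = 6.238370, which rounds to 6.2384.

6.2384


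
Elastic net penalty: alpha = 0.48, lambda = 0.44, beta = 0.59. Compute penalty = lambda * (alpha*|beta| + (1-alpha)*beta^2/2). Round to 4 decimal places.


L1 component = 0.48 * |0.59| = 0.2832.
L2 component = 0.52 * 0.59^2 / 2 = 0.0905.
Penalty = 0.44 * (0.2832 + 0.0905) = 0.44 * 0.3737 = 0.1644.

0.1644


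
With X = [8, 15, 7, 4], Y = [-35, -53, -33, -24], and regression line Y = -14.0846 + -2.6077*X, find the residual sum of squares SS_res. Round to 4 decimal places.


For each point, residual = actual - predicted.
Residuals: [-0.0538, 0.2001, -0.6615, 0.5154].
Sum of squared residuals = 0.7462.

0.7462


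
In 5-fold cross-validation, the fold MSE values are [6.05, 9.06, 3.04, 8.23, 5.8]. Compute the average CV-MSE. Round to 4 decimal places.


Sum of fold MSEs = 32.1800.
Average = 32.1800 / 5 = 6.4360.

6.4360


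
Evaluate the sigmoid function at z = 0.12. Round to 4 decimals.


First, exp(-0.1200) = 0.8869.
Then sigma(z) = 1/(1 + 0.8869) = 0.5300.

0.5300


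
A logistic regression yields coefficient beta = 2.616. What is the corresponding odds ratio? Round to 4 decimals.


The odds ratio is computed as:
OR = e^(2.616) = 13.6809.

13.6809


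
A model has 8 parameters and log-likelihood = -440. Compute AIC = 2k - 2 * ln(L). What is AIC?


AIC = 2k - 2*loglik = 2(8) - 2(-440).
= 16 + 880 = 896.

896


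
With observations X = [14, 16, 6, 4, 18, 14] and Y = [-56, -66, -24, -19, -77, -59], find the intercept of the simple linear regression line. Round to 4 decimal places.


Compute b1 = -4.1250 from the OLS formula.
With xbar = 12.0000 and ybar = -50.1667, the intercept is:
b0 = -50.1667 - -4.1250 * 12.0000 = -0.6667.

-0.6667


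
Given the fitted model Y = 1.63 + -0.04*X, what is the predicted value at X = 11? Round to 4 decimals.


Substitute X = 11 into the equation:
Y = 1.63 + -0.04 * 11 = 1.63 + -0.4400 = 1.1900.

1.1900


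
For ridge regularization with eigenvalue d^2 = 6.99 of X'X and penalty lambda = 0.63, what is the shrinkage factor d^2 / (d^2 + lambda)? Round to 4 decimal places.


d^2 + lambda = 6.99 + 0.63 = 7.6200.
Shrinkage factor = 6.99/7.6200 = 0.9173.

0.9173


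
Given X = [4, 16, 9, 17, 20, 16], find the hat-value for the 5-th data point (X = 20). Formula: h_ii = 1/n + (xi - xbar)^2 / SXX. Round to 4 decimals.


n = 6, xbar = 13.6667.
SXX = sum((xi - xbar)^2) = 177.3333.
h = 1/6 + (20 - 13.6667)^2 / 177.3333 = 0.3929.

0.3929


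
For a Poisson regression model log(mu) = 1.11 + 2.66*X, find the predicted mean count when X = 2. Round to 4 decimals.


Compute eta = 1.11 + 2.66 * 2 = 6.4300.
Apply inverse link: mu = e^6.4300 = 620.1739.

620.1739


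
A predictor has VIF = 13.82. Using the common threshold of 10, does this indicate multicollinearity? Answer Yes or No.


Check: VIF = 13.82 vs threshold = 10.
Since 13.82 >= 10, the answer is Yes.

Yes


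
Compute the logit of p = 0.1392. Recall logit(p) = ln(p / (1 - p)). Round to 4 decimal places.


1 - p = 0.8608.
p/(1-p) = 0.1617.
logit = ln(0.1617) = -1.8220.

-1.8220


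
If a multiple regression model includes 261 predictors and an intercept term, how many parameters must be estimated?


Each predictor gets one coefficient, plus one intercept.
Total parameters = 261 + 1 = 262.

262


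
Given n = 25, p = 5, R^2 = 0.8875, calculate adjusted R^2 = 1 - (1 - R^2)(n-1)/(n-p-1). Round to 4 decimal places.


Adjusted R^2 = 1 - (1 - R^2) * (n-1)/(n-p-1).
(1 - R^2) = 0.1125.
(n-1)/(n-p-1) = 24/19.
(1 - R^2) * (n-1) = 0.1125 * 24 = 2.7000.
Divide by (n-p-1): 2.7000 / 19 = 0.1421.
Adj R^2 = 1 - 0.1421 = 0.8579.

0.8579


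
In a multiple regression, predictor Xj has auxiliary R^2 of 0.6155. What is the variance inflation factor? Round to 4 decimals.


Using VIF = 1/(1 - R^2_j):
1 - 0.6155 = 0.3845.
VIF = 2.6008.

2.6008


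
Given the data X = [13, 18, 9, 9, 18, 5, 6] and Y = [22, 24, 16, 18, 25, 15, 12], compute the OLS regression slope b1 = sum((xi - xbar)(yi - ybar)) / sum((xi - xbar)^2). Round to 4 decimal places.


The sample means are xbar = 11.1429 and ybar = 18.8571.
Compute S_xx = 170.8571 and S_xy = 150.1429.
Slope b1 = S_xy / S_xx = 150.1429 / 170.8571 = 0.8788.

0.8788


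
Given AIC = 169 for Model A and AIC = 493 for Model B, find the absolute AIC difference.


Absolute difference = |169 - 493| = 324.
The model with lower AIC (A) is preferred.

324


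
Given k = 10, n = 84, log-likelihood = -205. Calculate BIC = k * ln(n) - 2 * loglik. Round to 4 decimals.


k * ln(n) = 10 * ln(84) = 10 * 4.430817 = 44.308170.
-2 * loglik = -2 * (-205) = 410.
BIC = 44.308170 + 410 = 454.308170, which rounds to 454.3082.

454.3082


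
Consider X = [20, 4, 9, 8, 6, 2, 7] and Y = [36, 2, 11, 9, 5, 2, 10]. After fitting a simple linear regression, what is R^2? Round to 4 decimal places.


Fit the OLS line: b0 = -5.2461, b1 = 1.9950.
SSres = 23.4236.
SStot = 827.4286.
R^2 = 1 - 23.4236/827.4286 = 0.9717.

0.9717


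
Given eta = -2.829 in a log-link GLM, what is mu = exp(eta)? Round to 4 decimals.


The inverse log link gives:
mu = exp(-2.829) = 0.0591.

0.0591


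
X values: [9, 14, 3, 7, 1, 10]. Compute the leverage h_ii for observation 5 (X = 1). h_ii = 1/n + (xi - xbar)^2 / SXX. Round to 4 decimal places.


Compute xbar = 7.3333 with n = 6 observations.
SXX = 113.3333.
Leverage = 1/6 + (1 - 7.3333)^2/113.3333 = 0.5206.

0.5206


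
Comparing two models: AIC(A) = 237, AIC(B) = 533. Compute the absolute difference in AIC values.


|AIC_A - AIC_B| = |237 - 533| = 296.
Model A is preferred (lower AIC).

296


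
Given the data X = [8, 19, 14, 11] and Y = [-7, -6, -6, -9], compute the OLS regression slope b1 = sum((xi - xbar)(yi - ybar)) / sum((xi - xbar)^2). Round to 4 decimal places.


First compute the means: xbar = 13.0000, ybar = -7.0000.
Then S_xx = sum((xi - xbar)^2) = 66.0000.
S_xy = sum((xi - xbar)(yi - ybar)) = 11.0000.
b1 = S_xy / S_xx = 11.0000 / 66.0000 = 0.1667.

0.1667


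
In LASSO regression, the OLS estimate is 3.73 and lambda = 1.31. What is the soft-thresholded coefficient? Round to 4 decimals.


|beta_OLS| = 3.73.
lambda = 1.31.
Since |beta| > lambda, coefficient = sign(beta)*(|beta| - lambda) = 2.4200.
Result = 2.4200.

2.4200


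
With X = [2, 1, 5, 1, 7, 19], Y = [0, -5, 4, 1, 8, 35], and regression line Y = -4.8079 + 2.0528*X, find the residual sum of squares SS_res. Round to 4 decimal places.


Predicted values from Y = -4.8079 + 2.0528*X.
Residuals: [0.7023, -2.2449, -1.4561, 3.7551, -1.5617, 0.8047].
SSres = 24.8403.

24.8403


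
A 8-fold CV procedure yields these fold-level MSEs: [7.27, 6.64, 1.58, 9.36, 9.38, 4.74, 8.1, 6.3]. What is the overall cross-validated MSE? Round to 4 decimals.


Total MSE across folds = 53.3700.
CV-MSE = 53.3700/8 = 6.6713.

6.6713


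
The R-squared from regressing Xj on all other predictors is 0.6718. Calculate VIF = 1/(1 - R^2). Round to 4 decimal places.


VIF = 1 / (1 - 0.6718).
= 1 / 0.3282 = 3.0469.

3.0469


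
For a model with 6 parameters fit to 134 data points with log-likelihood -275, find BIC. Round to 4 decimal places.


Compute k*ln(n) = 6*ln(134) = 6*4.897840 = 29.387040.
Then -2*loglik = 550.
BIC = 29.387040 + 550 = 579.387040, which rounds to 579.3870.

579.3870


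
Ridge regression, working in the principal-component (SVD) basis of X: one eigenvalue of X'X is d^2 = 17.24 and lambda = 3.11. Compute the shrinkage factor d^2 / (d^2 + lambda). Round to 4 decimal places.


Compute the denominator: 17.24 + 3.11 = 20.3500.
Shrinkage factor = 17.24 / 20.3500 = 0.8472.

0.8472


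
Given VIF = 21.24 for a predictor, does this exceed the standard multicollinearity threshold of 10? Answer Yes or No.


Compare VIF = 21.24 to the threshold of 10.
21.24 >= 10, so the answer is Yes.

Yes


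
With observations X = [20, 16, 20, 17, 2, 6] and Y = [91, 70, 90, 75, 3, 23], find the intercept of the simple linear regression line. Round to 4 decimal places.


First find the slope: b1 = 4.8268.
Means: xbar = 13.5000, ybar = 58.6667.
b0 = ybar - b1 * xbar = 58.6667 - 4.8268 * 13.5000 = -6.4946.

-6.4946


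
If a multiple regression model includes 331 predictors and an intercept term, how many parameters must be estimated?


Including the intercept, the model has 331 predictor coefficients + 1 intercept.
Total = 332.

332


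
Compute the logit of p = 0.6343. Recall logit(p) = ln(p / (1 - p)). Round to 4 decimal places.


1 - p = 0.3657.
p/(1-p) = 1.7345.
logit = ln(1.7345) = 0.5507.

0.5507


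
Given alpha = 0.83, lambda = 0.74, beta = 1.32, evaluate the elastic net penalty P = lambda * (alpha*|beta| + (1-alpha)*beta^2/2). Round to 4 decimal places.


Compute:
L1 = 0.83 * 1.32 = 1.0956.
L2 = 0.17 * 1.32^2 / 2 = 0.1481.
Penalty = 0.74 * (1.0956 + 0.1481) = 0.9203.

0.9203


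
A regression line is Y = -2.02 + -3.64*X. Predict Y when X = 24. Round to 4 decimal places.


Substitute X = 24 into the equation:
Y = -2.02 + -3.64 * 24 = -2.02 + -87.3600 = -89.3800.

-89.3800


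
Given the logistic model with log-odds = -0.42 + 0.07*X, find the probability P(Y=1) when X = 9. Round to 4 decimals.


Linear predictor: z = -0.42 + 0.07 * 9 = 0.2100.
P = 1/(1 + exp(-0.2100)) = 1/(1 + 0.8106) = 0.5523.

0.5523


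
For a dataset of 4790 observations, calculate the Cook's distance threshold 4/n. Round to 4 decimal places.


Cook's distance cutoff = 4/n = 4/4790.
= 0.0008.

0.0008


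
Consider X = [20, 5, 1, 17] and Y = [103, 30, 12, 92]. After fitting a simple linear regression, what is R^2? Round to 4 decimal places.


Fit the OLS line: b0 = 6.5846, b1 = 4.8991.
SSres = 8.4273.
SStot = 6074.7500.
R^2 = 1 - 8.4273/6074.7500 = 0.9986.

0.9986


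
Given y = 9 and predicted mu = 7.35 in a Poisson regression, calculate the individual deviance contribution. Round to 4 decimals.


Compute y*ln(y/mu) = 9*ln(9/7.35) = 9*0.202524 = 1.822716.
y - mu = 1.65.
D = 2*(1.822716 - (1.65)) = 0.345432, which rounds to 0.3454.

0.3454


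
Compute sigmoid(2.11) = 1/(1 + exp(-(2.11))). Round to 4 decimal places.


exp(-2.1100) = 0.1212.
1 + exp(-z) = 1.1212.
sigmoid = 1/1.1212 = 0.8919.

0.8919


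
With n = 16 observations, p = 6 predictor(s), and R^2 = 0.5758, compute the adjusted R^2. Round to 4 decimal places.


Plug in: Adj R^2 = 1 - (1 - 0.5758) * 15/9.
= 1 - 0.4242 * 15/9
= 1 - 6.3630 / 9
= 1 - 0.7070 = 0.2930.

0.2930


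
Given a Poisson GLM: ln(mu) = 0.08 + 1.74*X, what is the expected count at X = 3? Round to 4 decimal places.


eta = 0.08 + 1.74 * 3 = 5.3000.
mu = exp(5.3000) = 200.3368.

200.3368


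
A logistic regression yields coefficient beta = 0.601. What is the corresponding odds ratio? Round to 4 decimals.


Odds ratio = exp(beta) = exp(0.601).
= 1.8239.

1.8239


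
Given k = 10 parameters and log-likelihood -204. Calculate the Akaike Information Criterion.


Compute:
2k = 2*10 = 20.
-2*loglik = -2*(-204) = 408.
AIC = 20 + 408 = 428.

428


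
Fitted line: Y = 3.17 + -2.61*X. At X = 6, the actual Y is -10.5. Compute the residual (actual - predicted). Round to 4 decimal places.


Compute yhat = 3.17 + (-2.61)(6) = -12.4900.
Residual = actual - predicted = -10.5 - -12.4900 = 1.9900.

1.9900


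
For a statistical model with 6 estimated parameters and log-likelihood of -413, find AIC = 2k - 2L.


AIC = 2*6 - 2*(-413).
= 12 + 826 = 838.

838


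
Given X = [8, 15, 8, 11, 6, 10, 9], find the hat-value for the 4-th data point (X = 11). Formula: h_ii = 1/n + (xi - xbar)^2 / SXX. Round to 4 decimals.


Compute xbar = 9.5714 with n = 7 observations.
SXX = 49.7143.
Leverage = 1/7 + (11 - 9.5714)^2/49.7143 = 0.1839.

0.1839


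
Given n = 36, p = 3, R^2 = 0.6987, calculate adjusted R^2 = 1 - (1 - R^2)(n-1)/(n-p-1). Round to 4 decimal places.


Adjusted R^2 = 1 - (1 - R^2) * (n-1)/(n-p-1).
(1 - R^2) = 0.3013.
(n-1)/(n-p-1) = 35/32.
(1 - R^2) * (n-1) = 0.3013 * 35 = 10.5455.
Divide by (n-p-1): 10.5455 / 32 = 0.3295.
Adj R^2 = 1 - 0.3295 = 0.6705.

0.6705


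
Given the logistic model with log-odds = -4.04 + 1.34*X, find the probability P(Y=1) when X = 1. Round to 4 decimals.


Compute z = -4.04 + (1.34)(1) = -2.7000.
exp(-z) = 14.8797.
P = 1/(1 + 14.8797) = 0.0630.

0.0630


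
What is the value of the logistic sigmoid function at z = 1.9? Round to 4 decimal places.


First, exp(-1.9000) = 0.1496.
Then sigma(z) = 1/(1 + 0.1496) = 0.8699.

0.8699


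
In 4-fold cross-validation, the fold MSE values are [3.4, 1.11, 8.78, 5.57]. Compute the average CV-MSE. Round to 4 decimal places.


Total MSE across folds = 18.8600.
CV-MSE = 18.8600/4 = 4.7150.

4.7150


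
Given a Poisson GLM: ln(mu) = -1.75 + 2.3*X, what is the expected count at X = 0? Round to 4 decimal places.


Linear predictor: eta = -1.75 + (2.3)(0) = -1.7500.
Expected count: mu = exp(-1.7500) = 0.1738.

0.1738


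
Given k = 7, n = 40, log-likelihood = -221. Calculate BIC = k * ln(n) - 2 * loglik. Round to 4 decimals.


k * ln(n) = 7 * ln(40) = 7 * 3.688879 = 25.822153.
-2 * loglik = -2 * (-221) = 442.
BIC = 25.822153 + 442 = 467.822153, which rounds to 467.8222.

467.8222


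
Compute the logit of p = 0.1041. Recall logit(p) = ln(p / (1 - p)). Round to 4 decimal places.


1 - p = 0.8959.
p/(1-p) = 0.1162.
logit = ln(0.1162) = -2.1525.

-2.1525


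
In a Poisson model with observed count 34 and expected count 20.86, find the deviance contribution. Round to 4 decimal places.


y/mu = 34/20.86 = 1.629914 (approx.), and ln(34/20.86) = 0.488527.
y * ln(y/mu) = 34 * 0.488527 = 16.609918.
y - mu = 13.14.
D = 2 * (16.609918 - 13.14) = 6.939836, which rounds to 6.9398.

6.9398


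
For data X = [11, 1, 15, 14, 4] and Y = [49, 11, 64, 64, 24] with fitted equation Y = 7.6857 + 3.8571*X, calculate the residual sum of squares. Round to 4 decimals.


For each point, residual = actual - predicted.
Residuals: [-1.1138, -0.5428, -1.5422, 2.3149, 0.8859].
Sum of squared residuals = 10.0571.

10.0571


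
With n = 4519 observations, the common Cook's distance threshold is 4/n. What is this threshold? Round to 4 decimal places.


The threshold is 4/n.
4/4519 = 0.0009.

0.0009


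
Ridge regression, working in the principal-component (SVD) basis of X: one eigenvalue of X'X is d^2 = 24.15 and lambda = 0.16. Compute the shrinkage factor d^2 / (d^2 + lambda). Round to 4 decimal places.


Compute the denominator: 24.15 + 0.16 = 24.3100.
Shrinkage factor = 24.15 / 24.3100 = 0.9934.

0.9934


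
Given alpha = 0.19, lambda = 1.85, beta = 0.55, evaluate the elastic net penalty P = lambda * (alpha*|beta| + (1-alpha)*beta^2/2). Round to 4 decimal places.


alpha * |beta| = 0.19 * 0.55 = 0.1045.
(1-alpha) * beta^2/2 = 0.81 * 0.3025/2 = 0.1225.
Total = 1.85 * (0.1045 + 0.1225) = 0.4200.

0.4200


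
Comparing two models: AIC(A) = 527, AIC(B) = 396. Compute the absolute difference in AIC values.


Compute |527 - 396| = 131.
Model B has the smaller AIC.

131


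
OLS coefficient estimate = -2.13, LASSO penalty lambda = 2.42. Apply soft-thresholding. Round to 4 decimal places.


Check: |-2.13| = 2.13 vs lambda = 2.42.
Since |beta| <= lambda, the coefficient is set to 0.
Soft-thresholded coefficient = 0.0000.

0.0000


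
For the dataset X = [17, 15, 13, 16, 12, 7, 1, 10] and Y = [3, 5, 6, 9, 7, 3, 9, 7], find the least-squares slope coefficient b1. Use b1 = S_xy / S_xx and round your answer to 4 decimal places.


First compute the means: xbar = 11.3750, ybar = 6.1250.
Then S_xx = sum((xi - xbar)^2) = 197.8750.
S_xy = sum((xi - xbar)(yi - ybar)) = -25.3750.
b1 = S_xy / S_xx = -25.3750 / 197.8750 = -0.1282.

-0.1282


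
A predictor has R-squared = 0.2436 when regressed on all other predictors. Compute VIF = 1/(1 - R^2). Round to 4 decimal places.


Using VIF = 1/(1 - R^2_j):
1 - 0.2436 = 0.7564.
VIF = 1.3221.

1.3221


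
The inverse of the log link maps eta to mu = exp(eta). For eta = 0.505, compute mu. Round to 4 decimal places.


Apply the inverse link:
mu = e^0.505 = 1.6570.

1.6570


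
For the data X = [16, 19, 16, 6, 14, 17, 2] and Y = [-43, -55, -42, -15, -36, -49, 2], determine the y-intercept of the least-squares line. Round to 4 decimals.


The slope is b1 = -3.1886.
Sample means are xbar = 12.8571 and ybar = -34.0000.
Intercept: b0 = -34.0000 - (-3.1886)(12.8571) = 6.9964.

6.9964


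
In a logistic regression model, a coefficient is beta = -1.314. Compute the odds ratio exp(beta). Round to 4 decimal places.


exp(-1.314) = 0.2687.
So the odds ratio is 0.2687.

0.2687


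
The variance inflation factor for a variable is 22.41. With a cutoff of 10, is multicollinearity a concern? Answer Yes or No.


Check: VIF = 22.41 vs threshold = 10.
Since 22.41 >= 10, the answer is Yes.

Yes


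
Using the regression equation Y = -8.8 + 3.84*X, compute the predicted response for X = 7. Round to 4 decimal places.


Plug X = 7 into Y = -8.8 + 3.84*X:
Y = -8.8 + 26.8800 = 18.0800.

18.0800


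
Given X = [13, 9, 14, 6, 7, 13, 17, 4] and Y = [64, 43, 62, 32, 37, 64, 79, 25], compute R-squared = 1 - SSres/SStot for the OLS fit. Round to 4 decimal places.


After computing the OLS fit (b0=7.4292, b1=4.1755):
SSres = 31.0686, SStot = 2539.5000.
R^2 = 1 - 31.0686/2539.5000 = 0.9878.

0.9878


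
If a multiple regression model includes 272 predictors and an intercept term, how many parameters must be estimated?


Total coefficients = number of predictors + 1 (for the intercept).
= 272 + 1 = 273.

273


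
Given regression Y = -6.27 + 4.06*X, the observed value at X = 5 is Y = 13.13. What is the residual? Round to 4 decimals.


Fitted value at X = 5 is yhat = -6.27 + 4.06*5 = 14.0300.
Residual = 13.13 - 14.0300 = -0.9000.

-0.9000


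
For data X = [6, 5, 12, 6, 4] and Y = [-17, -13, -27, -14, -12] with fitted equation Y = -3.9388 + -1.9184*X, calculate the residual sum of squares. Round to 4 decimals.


Predicted values from Y = -3.9388 + -1.9184*X.
Residuals: [-1.5508, 0.5308, -0.0404, 1.4492, -0.3876].
SSres = 4.9388.

4.9388


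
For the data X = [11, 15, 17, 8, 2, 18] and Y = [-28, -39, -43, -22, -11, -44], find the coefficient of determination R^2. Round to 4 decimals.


After computing the OLS fit (b0=-5.7583, b1=-2.1472):
SSres = 5.4523, SStot = 866.8333.
R^2 = 1 - 5.4523/866.8333 = 0.9937.

0.9937


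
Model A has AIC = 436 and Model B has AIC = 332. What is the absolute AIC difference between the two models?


Absolute difference = |436 - 332| = 104.
The model with lower AIC (B) is preferred.

104


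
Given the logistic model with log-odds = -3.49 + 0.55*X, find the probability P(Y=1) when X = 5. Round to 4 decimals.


Compute z = -3.49 + (0.55)(5) = -0.7400.
exp(-z) = 2.0959.
P = 1/(1 + 2.0959) = 0.3230.

0.3230


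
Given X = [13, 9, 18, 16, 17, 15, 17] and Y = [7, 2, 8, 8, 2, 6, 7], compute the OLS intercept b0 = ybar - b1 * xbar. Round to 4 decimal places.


Compute b1 = 0.4138 from the OLS formula.
With xbar = 15.0000 and ybar = 5.7143, the intercept is:
b0 = 5.7143 - 0.4138 * 15.0000 = -0.4926.

-0.4926


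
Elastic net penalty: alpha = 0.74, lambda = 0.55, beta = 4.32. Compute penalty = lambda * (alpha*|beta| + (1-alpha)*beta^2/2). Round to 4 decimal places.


Compute:
L1 = 0.74 * 4.32 = 3.1968.
L2 = 0.26 * 4.32^2 / 2 = 2.4261.
Penalty = 0.55 * (3.1968 + 2.4261) = 3.0926.

3.0926


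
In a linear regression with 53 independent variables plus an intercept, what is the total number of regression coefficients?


Including the intercept, the model has 53 predictor coefficients + 1 intercept.
Total = 54.

54


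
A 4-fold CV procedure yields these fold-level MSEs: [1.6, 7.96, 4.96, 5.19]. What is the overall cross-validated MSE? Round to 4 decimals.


Add all fold MSEs: 19.7100.
Divide by k = 4: 19.7100/4 = 4.9275.

4.9275


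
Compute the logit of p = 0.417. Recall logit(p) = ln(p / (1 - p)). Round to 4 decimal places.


1 - p = 0.583.
p/(1-p) = 0.7153.
logit = ln(0.7153) = -0.3351.

-0.3351


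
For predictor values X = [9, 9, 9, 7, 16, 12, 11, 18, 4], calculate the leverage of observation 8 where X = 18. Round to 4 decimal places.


Mean of X: xbar = 10.5556.
SXX = 150.2222.
For X = 18: h = 1/9 + (18 - 10.5556)^2/150.2222 = 0.4800.

0.4800


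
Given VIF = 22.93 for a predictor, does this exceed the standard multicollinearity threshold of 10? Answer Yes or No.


The threshold is 10.
VIF = 22.93 is >= 10.
Multicollinearity indication: Yes.

Yes


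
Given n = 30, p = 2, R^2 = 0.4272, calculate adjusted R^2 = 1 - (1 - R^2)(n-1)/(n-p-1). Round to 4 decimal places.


Using the formula:
(1 - 0.4272) = 0.5728.
Multiply by 29/27: 0.5728 * 29 = 16.6112, then 16.6112 / 27 = 0.6152.
Adj R^2 = 1 - 0.6152 = 0.3848.

0.3848


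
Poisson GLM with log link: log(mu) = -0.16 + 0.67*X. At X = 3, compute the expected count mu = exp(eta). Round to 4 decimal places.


eta = -0.16 + 0.67 * 3 = 1.8500.
mu = exp(1.8500) = 6.3598.

6.3598


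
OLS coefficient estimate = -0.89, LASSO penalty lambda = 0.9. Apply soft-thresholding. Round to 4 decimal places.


Check: |-0.89| = 0.89 vs lambda = 0.9.
Since |beta| <= lambda, the coefficient is set to 0.
Soft-thresholded coefficient = 0.0000.

0.0000


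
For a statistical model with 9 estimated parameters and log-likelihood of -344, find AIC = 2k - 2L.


AIC = 2*9 - 2*(-344).
= 18 + 688 = 706.

706


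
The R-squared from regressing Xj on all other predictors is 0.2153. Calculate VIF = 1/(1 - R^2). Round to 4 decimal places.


Denominator: 1 - 0.2153 = 0.7847.
VIF = 1 / 0.7847 = 1.2744.

1.2744


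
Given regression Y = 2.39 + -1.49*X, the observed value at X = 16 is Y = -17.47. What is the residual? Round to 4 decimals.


Predicted = 2.39 + -1.49 * 16 = -21.4500.
Residual = -17.47 - -21.4500 = 3.9800.

3.9800


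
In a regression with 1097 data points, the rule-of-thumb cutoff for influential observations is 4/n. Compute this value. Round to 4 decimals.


The threshold is 4/n.
4/1097 = 0.0036.

0.0036


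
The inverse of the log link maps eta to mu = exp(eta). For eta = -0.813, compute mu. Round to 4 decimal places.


The inverse log link gives:
mu = exp(-0.813) = 0.4435.

0.4435


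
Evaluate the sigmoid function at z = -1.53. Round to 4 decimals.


Compute exp(1.5300) = 4.6182.
Sigmoid = 1 / (1 + 4.6182) = 1 / 5.6182 = 0.1780.

0.1780


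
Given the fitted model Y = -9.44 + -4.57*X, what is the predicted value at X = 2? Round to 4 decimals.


Predicted value:
Y = -9.44 + (-4.57)(2) = -9.44 + -9.1400 = -18.5800.

-18.5800


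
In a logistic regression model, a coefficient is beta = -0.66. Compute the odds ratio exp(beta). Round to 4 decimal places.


The odds ratio is computed as:
OR = e^(-0.66) = 0.5169.

0.5169


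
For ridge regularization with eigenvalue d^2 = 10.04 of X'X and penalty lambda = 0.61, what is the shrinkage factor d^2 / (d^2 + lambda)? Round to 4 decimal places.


d^2 + lambda = 10.04 + 0.61 = 10.6500.
Shrinkage factor = 10.04/10.6500 = 0.9427.

0.9427


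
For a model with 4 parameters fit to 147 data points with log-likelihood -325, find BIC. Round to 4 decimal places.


k * ln(n) = 4 * ln(147) = 4 * 4.990433 = 19.961732.
-2 * loglik = -2 * (-325) = 650.
BIC = 19.961732 + 650 = 669.961732, which rounds to 669.9617.

669.9617


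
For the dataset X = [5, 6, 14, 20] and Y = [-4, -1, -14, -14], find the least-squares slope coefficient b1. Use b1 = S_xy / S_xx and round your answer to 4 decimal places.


Calculate xbar = 11.2500, ybar = -8.2500.
S_xx = 150.7500, S_xy = -130.7500.
Using b1 = S_xy / S_xx = -130.7500 / 150.7500, we get b1 = -0.8673.

-0.8673


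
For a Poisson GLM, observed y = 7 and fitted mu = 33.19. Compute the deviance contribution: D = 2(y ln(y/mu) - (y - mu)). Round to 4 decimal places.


First: ln(7/33.19) = -1.556338.
Then: 7 * -1.556338 = -10.894366.
y - mu = 7 - 33.19 = -26.19.
D = 2(-10.894366 - -26.19) = 30.591268, which rounds to 30.5913.

30.5913


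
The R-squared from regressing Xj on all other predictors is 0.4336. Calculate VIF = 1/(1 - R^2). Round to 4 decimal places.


Denominator: 1 - 0.4336 = 0.5664.
VIF = 1 / 0.5664 = 1.7655.

1.7655


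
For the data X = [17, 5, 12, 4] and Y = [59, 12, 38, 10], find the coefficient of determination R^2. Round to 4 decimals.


The fitted line is Y = -6.2743 + 3.7920*X.
SSres = 3.8628, SStot = 1628.7500.
R^2 = 1 - SSres/SStot = 0.9976.

0.9976


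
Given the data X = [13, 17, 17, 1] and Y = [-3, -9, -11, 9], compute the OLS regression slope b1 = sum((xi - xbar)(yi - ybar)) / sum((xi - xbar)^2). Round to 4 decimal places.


The sample means are xbar = 12.0000 and ybar = -3.5000.
Compute S_xx = 172.0000 and S_xy = -202.0000.
Slope b1 = S_xy / S_xx = -202.0000 / 172.0000 = -1.1744.

-1.1744


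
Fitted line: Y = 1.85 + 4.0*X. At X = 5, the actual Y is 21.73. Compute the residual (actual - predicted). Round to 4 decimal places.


Predicted = 1.85 + 4.0 * 5 = 21.8500.
Residual = 21.73 - 21.8500 = -0.1200.

-0.1200


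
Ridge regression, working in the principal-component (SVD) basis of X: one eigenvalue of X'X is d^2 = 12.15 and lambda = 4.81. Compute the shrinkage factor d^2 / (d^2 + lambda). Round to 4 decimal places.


Denominator = d^2 + lambda = 12.15 + 4.81 = 16.9600.
Shrinkage = 12.15 / 16.9600 = 0.7164.

0.7164


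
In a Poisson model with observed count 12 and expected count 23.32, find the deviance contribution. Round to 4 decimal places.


Compute y*ln(y/mu) = 12*ln(12/23.32) = 12*-0.664405 = -7.972860.
y - mu = -11.32.
D = 2*(-7.972860 - (-11.32)) = 6.694280, which rounds to 6.6943.

6.6943
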